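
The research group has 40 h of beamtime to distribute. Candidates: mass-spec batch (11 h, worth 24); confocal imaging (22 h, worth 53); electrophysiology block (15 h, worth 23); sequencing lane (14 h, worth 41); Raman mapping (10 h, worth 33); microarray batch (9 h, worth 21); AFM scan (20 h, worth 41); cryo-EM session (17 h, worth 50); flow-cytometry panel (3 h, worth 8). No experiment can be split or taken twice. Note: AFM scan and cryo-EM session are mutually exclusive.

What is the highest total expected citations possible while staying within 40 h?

Density check — Raman mapping 3.30, cryo-EM session 2.94, sequencing lane 2.93, flow-cytometry panel 2.67 are the best per h.
Sequencing lane + microarray batch + cryo-EM session uses 40 of the 40 h and totals 112.
Raman mapping + microarray batch + cryo-EM session + flow-cytometry panel (39 h) also reaches 112 — a tie, but nothing goes higher.

112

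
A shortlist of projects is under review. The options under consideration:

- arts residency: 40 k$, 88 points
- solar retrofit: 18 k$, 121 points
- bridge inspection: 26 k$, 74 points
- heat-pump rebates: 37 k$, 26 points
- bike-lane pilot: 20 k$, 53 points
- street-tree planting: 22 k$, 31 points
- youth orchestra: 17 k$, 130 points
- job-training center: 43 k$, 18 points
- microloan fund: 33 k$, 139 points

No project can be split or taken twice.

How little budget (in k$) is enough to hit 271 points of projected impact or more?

Need the lightest bundle worth ≥ 271.
solar retrofit + bike-lane pilot + youth orchestra reaches 304 using 55 k$.
Any bundle with less than 55 k$ falls short of 271.

55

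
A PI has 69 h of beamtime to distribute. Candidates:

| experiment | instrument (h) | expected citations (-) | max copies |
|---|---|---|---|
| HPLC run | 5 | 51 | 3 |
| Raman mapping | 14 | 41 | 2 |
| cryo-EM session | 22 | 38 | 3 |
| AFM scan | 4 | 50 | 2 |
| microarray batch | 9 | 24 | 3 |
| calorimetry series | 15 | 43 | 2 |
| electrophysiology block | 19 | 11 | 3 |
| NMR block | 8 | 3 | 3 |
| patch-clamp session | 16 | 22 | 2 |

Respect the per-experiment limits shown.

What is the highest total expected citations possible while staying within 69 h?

383

By expected citations per h: AFM scan 12.50, HPLC run 10.20, Raman mapping 2.93, calorimetry series 2.87 lead.
The ratio heuristic lands on 3×HPLC run + 2×Raman mapping + 2×AFM scan + calorimetry series (378) but leaves 3 h idle.
Dropping calorimetry series frees 15 h; slotting in 2×microarray batch (18 h) lifts the total to 383 at 69 h.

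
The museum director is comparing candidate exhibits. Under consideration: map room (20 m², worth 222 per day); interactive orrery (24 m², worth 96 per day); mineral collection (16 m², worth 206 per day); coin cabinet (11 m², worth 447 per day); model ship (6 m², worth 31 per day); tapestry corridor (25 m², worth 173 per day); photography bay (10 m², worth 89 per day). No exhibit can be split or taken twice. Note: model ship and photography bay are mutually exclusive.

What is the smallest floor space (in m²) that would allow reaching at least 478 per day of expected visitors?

17

Look for the lowest-floor combination reaching 478.
coin cabinet + model ship: 478 expected visitors at 17 m².
Any bundle with less than 17 m² falls short of 478.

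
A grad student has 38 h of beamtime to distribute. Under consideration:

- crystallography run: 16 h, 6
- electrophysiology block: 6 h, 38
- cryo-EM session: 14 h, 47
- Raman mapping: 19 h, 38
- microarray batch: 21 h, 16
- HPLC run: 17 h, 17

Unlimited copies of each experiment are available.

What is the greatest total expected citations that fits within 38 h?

Taking 6×electrophysiology block: 36 h used, 228 in expected citations.
Nothing else within 38 h beats 228.

228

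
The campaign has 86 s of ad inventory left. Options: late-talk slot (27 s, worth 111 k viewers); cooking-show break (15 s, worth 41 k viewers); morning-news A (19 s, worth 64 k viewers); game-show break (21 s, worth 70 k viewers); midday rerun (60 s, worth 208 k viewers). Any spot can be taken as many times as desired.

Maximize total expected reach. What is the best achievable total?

333

Density check — late-talk slot 4.11, midday rerun 3.47, morning-news A 3.37, game-show break 3.33 are the best per s.
3×late-talk slot uses 81 of the 86 s and totals 333.
That's the maximum — no swap from here does better than 333.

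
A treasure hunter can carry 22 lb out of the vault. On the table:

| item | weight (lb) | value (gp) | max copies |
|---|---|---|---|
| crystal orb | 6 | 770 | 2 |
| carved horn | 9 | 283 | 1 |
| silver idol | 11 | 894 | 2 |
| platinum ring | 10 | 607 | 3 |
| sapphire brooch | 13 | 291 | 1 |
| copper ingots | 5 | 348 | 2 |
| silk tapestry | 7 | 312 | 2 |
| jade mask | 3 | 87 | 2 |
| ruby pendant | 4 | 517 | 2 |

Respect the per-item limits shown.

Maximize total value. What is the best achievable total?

2574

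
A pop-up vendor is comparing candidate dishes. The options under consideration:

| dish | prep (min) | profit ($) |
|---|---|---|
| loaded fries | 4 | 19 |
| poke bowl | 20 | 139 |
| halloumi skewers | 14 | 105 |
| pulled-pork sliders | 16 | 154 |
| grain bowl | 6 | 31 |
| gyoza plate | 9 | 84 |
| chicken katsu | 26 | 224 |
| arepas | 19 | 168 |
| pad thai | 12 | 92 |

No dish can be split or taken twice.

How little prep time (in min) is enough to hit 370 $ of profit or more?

42

Minimise min subject to total profit ≥ 370.
Taking pulled-pork sliders + chicken katsu gives 378 (≥ 370) for 42 min.
No combination under 42 min hits 370.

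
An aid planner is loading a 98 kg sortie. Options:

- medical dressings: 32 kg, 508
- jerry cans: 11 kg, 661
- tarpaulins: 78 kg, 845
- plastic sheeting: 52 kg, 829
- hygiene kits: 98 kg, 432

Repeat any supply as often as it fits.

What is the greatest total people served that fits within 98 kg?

8×jerry cans uses 88 of the 98 kg and totals 5288.
Every other selection either busts 98 kg or fails to beat 5288.

5288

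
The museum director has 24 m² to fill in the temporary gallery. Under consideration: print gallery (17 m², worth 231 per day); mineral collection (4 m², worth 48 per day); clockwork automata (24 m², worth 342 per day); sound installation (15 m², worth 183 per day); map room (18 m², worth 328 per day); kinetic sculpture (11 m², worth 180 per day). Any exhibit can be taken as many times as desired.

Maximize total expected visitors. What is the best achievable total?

By expected visitors per m²: map room 18.22, kinetic sculpture 16.36, clockwork automata 14.25 lead.
Mineral collection + map room uses 22 of the 24 m² and totals 376.

376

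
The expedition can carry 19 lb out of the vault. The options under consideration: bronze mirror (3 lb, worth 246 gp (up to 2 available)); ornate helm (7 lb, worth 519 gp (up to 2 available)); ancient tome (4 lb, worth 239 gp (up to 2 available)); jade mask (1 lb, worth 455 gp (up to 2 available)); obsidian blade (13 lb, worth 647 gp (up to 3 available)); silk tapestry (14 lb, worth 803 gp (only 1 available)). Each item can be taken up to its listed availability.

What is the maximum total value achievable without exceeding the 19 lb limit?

Density check — jade mask 455.00, bronze mirror 82.00, ornate helm 74.14, ancient tome 59.75 are the best per lb.
Taking the top-ratio items first gives 2×bronze mirror + ornate helm + ancient tome + 2×jade mask for 2160 (19 lb).
The 7 lb tied up in bronze mirror and ancient tome is better spent on ornate helm — total rises to 2194 (19 lb).

2194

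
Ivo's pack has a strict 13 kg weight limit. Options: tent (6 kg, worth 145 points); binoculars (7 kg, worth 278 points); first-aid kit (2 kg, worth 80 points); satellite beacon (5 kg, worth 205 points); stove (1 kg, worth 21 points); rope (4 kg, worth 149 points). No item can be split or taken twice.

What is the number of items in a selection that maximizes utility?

Best achievable utility is 507.
binoculars + first-aid kit + rope hits 507 at 13 kg.
Any selection reaching 507 contains exactly 3 items.

3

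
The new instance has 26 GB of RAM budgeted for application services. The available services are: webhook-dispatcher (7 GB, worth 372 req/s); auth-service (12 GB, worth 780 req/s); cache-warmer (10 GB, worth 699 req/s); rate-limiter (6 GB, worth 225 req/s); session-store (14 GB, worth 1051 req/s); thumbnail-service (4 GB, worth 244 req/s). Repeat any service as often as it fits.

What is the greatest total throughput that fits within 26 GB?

1831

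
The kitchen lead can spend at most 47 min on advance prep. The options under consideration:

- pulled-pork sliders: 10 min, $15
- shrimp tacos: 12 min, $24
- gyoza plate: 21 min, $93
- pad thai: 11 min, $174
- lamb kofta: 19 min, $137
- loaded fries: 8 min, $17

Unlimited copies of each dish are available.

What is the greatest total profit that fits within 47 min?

Ranking by ratio (profit/min): pad thai 15.82, lamb kofta 7.21, gyoza plate 4.43.
Best packing: 4×pad thai — 44 min, 696 total.
Every other selection either busts 47 min or fails to beat 696.

696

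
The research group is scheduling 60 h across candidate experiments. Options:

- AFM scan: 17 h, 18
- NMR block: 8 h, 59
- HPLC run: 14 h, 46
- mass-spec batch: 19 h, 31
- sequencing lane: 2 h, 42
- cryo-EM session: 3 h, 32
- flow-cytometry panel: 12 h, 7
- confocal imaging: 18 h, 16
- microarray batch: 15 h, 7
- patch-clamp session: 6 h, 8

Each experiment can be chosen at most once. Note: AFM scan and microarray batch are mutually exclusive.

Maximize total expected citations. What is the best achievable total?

NMR block + HPLC run + mass-spec batch + sequencing lane + cryo-EM session + patch-clamp session uses 52 of the 60 h and totals 218.
Every other selection either busts 60 h or breaks a pairing rule or fails to beat 218.

218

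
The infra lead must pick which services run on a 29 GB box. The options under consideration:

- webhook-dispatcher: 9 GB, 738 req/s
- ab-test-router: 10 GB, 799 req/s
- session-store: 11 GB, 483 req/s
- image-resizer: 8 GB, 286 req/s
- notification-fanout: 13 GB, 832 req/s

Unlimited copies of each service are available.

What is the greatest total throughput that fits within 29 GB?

A density-first pass picks 3×webhook-dispatcher — 2214 at 27 GB.
Dropping 2×webhook-dispatcher frees 18 GB; slotting in 2×ab-test-router (20 GB) lifts the total to 2336 at 29 GB.

2336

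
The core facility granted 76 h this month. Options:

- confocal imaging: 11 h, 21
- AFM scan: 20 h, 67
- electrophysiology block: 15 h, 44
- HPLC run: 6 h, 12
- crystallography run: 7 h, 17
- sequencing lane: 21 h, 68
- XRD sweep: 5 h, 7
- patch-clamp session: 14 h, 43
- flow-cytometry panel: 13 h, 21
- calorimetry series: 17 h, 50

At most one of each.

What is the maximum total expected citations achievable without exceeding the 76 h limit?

Filling by ratio: AFM scan + sequencing lane + patch-clamp session + calorimetry series for 228, with 4 h left unused.
The 17 h tied up in calorimetry series is better spent on electrophysiology block + HPLC run — total rises to 234 (76 h).

234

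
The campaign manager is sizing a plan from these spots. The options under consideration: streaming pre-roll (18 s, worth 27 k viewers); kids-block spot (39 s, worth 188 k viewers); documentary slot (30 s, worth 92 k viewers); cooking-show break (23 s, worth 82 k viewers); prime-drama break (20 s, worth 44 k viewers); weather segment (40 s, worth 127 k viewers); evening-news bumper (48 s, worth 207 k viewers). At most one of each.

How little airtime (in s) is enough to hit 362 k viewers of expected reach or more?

87

Minimise s subject to total expected reach ≥ 362.
kids-block spot + evening-news bumper reaches 395 using 87 s.
No combination under 87 s hits 362.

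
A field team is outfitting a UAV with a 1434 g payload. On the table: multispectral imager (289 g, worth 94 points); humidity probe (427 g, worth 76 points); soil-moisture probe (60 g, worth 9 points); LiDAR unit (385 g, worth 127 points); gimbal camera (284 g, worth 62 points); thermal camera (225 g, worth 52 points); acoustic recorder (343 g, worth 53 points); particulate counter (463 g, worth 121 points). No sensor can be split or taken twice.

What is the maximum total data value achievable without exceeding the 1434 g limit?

404

A density-first pass picks multispectral imager + soil-moisture probe + LiDAR unit + thermal camera + particulate counter — 403 at 1422 g.
Dropping soil-moisture probe and thermal camera frees 285 g; slotting in gimbal camera (284 g) lifts the total to 404 at 1421 g.
No other feasible combination exceeds 404.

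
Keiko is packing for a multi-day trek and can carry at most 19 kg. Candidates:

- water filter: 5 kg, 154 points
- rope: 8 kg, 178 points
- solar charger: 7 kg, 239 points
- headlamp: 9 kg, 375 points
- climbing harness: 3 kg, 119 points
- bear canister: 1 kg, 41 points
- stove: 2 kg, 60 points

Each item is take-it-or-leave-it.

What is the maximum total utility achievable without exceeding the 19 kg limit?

Density check — headlamp 41.67, bear canister 41.00, climbing harness 39.67 are the best per kg.
A density-first pass picks water filter + headlamp + climbing harness + bear canister — 689 at 18 kg.
Dropping water filter and bear canister frees 6 kg; slotting in solar charger (7 kg) lifts the total to 733 at 19 kg.
An exhaustive check of the 128 subsets confirms 733.

733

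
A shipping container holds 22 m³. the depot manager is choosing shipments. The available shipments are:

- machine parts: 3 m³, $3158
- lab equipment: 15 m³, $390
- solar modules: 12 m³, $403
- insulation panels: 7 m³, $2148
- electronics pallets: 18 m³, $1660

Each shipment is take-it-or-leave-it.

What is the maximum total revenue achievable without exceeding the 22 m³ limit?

5709

Ranking by ratio (revenue/m³): machine parts 1052.67, insulation panels 306.86, electronics pallets 92.22.
Machine parts + solar modules + insulation panels uses 22 of the 22 m³ and totals 5709.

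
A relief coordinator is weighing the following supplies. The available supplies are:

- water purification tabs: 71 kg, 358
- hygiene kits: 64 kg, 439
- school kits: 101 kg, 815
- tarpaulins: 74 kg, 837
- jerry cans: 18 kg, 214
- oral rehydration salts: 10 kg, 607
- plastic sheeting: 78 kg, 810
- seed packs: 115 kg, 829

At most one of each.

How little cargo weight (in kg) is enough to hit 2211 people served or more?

162

Look for the lowest-cargo combination reaching 2211.
Taking tarpaulins + oral rehydration salts + plastic sheeting gives 2254 (≥ 2211) for 162 kg.
Any bundle with less than 162 kg falls short of 2211.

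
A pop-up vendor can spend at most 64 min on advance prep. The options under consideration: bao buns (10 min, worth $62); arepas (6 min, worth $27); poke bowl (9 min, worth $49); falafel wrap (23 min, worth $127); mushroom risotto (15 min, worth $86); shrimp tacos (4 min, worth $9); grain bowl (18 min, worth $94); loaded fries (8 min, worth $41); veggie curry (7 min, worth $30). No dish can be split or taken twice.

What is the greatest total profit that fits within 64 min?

A density-first pass picks bao buns + arepas + poke bowl + falafel wrap + mushroom risotto — 351 at 63 min.
The 6 min tied up in arepas is better spent on veggie curry — total rises to 354 (64 min).
The closest alternative, bao buns + arepas + poke bowl + falafel wrap + mushroom risotto, reaches only 351.

354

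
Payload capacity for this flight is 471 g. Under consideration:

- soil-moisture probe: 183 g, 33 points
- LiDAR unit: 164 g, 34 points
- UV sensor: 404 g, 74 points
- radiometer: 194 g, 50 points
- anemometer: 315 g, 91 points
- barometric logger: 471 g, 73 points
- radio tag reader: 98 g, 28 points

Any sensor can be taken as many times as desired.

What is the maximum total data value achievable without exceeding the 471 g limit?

Ranking by ratio (data value/g): anemometer 0.29, radio tag reader 0.29, radiometer 0.26, LiDAR unit 0.21.
The ratio ordering already packs tightly: anemometer + radio tag reader, 413 g, 119.
That's the maximum — no swap from here does better than 119.

119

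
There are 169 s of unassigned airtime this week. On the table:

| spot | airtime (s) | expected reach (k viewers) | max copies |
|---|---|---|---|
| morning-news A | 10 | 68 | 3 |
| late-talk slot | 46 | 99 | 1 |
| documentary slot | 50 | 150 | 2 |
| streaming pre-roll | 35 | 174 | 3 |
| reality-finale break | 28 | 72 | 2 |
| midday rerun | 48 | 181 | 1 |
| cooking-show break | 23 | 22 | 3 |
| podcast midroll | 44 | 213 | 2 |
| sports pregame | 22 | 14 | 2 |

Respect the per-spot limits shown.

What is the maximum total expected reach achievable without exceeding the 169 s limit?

Density check — morning-news A 6.80, streaming pre-roll 4.97, podcast midroll 4.84 are the best per s.
A density-first pass picks 3×morning-news A + 3×streaming pre-roll + reality-finale break — 798 at 163 s.
The 38 s tied up in morning-news A and reality-finale break is better spent on podcast midroll — total rises to 871 (169 s).
Nothing else within 169 s beats 871.

871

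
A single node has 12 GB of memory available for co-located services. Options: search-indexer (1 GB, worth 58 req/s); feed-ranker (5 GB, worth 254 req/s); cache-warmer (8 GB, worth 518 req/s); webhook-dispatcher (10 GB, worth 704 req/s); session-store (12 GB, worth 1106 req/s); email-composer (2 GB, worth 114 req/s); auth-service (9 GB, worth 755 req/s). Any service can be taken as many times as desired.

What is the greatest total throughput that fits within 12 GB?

Best packing: session-store — 12 GB, 1106 total.
Nothing else within 12 GB beats 1106.

1106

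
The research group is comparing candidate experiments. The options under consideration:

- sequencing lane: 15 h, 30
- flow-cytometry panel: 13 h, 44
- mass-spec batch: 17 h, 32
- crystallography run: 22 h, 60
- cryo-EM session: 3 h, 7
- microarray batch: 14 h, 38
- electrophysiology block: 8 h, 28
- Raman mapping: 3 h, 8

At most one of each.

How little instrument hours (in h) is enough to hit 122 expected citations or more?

Look for the lowest-instrument combination reaching 122.
flow-cytometry panel + cryo-EM session + microarray batch + electrophysiology block + Raman mapping reaches 125 using 41 h.
Any bundle with less than 41 h falls short of 122.

41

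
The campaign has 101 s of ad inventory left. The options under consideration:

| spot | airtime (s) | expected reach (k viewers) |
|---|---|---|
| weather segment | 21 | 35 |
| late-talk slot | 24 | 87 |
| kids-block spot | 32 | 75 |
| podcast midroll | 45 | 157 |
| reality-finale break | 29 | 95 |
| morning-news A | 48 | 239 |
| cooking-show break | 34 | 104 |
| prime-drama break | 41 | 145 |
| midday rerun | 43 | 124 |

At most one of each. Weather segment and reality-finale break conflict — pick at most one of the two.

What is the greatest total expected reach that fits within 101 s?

Late-talk slot + reality-finale break + morning-news A uses 101 of the 101 s and totals 421.
The closest alternative, podcast midroll + morning-news A, reaches only 396.

421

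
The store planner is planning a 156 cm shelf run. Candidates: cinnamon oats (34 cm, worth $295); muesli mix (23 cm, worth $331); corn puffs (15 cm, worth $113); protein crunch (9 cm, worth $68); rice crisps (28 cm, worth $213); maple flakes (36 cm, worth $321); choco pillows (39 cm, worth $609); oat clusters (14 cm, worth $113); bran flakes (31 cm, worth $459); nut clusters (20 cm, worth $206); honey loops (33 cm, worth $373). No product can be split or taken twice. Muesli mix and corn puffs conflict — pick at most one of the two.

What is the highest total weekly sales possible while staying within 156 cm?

Density check — choco pillows 15.62, bran flakes 14.81, muesli mix 14.39, honey loops 11.30 are the best per cm.
Best packing: muesli mix + protein crunch + choco pillows + bran flakes + nut clusters + honey loops — 155 cm, 2046 total.
Next best is muesli mix + rice crisps + choco pillows + bran flakes + honey loops at 1985 (154 cm) — short by 61.

2046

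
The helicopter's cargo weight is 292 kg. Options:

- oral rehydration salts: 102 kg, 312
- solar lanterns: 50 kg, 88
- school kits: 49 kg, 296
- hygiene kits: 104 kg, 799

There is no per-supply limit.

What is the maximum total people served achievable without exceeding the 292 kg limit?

School kits + 2×hygiene kits uses 257 of the 292 kg and totals 1894.

1894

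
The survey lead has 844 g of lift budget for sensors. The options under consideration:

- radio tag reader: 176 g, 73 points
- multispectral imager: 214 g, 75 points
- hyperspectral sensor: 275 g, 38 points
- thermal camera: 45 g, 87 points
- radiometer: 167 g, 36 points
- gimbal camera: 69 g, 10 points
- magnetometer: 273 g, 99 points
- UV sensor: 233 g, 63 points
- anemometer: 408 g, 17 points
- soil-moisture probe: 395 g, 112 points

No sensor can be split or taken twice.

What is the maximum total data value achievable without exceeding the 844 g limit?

By data value per g: thermal camera 1.93, radio tag reader 0.41, magnetometer 0.36 lead.
The ratio heuristic lands on radio tag reader + multispectral imager + thermal camera + gimbal camera + magnetometer (344) but leaves 67 g idle.
Replace gimbal camera and magnetometer with soil-moisture probe: the trade gains 3 net, giving 347 at 830 g.
Next best is radio tag reader + multispectral imager + thermal camera + gimbal camera + magnetometer at 344 (777 g) — short by 3.

347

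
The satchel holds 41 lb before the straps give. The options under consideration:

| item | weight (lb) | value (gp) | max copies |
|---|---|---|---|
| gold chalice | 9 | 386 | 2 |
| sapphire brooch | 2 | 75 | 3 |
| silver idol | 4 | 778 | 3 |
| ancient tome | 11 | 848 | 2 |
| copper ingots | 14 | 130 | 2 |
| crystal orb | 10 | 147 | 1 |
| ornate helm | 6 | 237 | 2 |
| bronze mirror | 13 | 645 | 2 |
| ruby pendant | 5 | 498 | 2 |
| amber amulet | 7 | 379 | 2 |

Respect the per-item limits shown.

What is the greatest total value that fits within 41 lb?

4603

Density check — silver idol 194.50, ruby pendant 99.60, ancient tome 77.09 are the best per lb.
Filling by ratio: 3×silver idol + ancient tome + 2×ruby pendant + amber amulet for 4557, with 1 lb left unused.
Dropping ruby pendant and amber amulet frees 12 lb; slotting in sapphire brooch + ancient tome (13 lb) lifts the total to 4603 at 41 lb.
Nothing else within 41 lb beats 4603.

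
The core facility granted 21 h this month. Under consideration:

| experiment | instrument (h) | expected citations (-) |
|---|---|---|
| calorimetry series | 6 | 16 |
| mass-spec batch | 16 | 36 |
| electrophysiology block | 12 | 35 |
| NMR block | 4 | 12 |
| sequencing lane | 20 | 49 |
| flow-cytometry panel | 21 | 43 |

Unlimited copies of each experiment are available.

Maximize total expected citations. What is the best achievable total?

By expected citations per h: NMR block 3.00, electrophysiology block 2.92, calorimetry series 2.67 lead.
5×NMR block uses 20 of the 21 h and totals 60.
Every other selection either busts 21 h or fails to beat 60.

60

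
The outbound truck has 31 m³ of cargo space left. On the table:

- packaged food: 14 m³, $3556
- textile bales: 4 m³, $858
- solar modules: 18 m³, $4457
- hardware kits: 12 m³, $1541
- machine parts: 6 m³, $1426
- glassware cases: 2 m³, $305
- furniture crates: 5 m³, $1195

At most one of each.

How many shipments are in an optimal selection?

Best achievable revenue is 7383.
solar modules + machine parts + glassware cases + furniture crates hits 7383 at 31 m³.
Any selection reaching 7383 contains exactly 4 shipments.

4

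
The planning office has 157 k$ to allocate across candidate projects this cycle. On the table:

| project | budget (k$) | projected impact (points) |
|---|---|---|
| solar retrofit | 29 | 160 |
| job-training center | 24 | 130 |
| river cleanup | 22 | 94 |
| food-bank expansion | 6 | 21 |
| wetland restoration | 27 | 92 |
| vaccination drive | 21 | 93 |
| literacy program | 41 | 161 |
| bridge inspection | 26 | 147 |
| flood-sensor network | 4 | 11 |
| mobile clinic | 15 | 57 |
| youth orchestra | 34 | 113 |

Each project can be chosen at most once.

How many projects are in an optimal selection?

Best achievable projected impact is 749.
solar retrofit + job-training center + river cleanup + literacy program + bridge inspection + mobile clinic hits 749 at 157 k$.
Every optimal selection uses 6 projects.

6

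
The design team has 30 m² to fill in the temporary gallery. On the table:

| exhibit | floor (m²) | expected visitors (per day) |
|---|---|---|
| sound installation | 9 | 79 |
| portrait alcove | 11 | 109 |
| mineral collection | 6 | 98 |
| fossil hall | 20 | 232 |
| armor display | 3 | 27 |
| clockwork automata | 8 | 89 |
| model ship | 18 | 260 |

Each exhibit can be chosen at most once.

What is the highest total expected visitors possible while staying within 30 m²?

Taking mineral collection + armor display + model ship: 27 m² used, 385 in expected visitors.
No other feasible combination exceeds 385.

385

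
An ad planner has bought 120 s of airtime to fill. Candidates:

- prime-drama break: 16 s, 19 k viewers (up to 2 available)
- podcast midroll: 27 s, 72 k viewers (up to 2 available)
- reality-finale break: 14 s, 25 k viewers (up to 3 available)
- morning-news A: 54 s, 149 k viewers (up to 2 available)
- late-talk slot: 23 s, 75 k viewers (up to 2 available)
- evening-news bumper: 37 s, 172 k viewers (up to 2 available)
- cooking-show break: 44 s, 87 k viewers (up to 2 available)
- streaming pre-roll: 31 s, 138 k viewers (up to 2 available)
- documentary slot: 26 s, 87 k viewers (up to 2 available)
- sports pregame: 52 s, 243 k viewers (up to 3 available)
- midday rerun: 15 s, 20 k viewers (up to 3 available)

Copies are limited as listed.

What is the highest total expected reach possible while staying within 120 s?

Greedy by ratio would take reality-finale break + 2×sports pregame: 118 s used, total 511.
The 66 s tied up in reality-finale break and sports pregame is better spent on evening-news bumper + streaming pre-roll — total rises to 553 (120 s).

553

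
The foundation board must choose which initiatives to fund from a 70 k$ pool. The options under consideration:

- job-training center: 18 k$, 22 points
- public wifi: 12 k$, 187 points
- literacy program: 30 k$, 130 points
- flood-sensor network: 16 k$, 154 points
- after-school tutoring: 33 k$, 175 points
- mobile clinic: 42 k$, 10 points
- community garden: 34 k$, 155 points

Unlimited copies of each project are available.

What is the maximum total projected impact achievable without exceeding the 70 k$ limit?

935

Best packing: 5×public wifi — 60 k$, 935 total.
Nothing else within 70 k$ beats 935.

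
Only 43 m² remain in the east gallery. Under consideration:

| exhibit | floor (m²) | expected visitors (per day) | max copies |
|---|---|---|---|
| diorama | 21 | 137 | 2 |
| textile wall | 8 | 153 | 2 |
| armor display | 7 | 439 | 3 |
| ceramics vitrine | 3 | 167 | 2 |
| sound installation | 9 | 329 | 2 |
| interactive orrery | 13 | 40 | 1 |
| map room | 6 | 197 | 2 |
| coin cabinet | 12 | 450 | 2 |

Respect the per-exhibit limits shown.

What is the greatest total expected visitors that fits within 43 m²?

By expected visitors per m²: armor display 62.71, ceramics vitrine 55.67, coin cabinet 37.50 lead.
A density-first pass picks 3×armor display + 2×ceramics vitrine + coin cabinet — 2101 at 39 m².
Replace coin cabinet with sound installation + map room: the trade gains 76 net, giving 2177 at 42 m².
Nothing else within 43 m² beats 2177.

2177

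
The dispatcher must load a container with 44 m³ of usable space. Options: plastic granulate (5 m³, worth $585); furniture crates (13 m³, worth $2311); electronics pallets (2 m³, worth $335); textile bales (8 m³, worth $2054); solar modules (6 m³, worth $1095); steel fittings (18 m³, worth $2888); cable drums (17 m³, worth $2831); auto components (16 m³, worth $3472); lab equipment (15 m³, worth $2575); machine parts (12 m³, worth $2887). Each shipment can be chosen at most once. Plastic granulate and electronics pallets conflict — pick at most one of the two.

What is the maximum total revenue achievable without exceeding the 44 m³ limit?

9843

Electronics pallets + textile bales + solar modules + auto components + machine parts uses 44 of the 44 m³ and totals 9843.
That's the maximum — no feasible swap from here does better than 9843.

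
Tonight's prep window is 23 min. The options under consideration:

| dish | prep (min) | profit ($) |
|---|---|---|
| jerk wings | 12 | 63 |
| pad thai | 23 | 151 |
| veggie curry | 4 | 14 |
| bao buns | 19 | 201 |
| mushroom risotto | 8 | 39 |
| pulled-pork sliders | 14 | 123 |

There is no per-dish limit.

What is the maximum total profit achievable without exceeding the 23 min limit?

215

Taking veggie curry + bao buns: 23 min used, 215 in profit.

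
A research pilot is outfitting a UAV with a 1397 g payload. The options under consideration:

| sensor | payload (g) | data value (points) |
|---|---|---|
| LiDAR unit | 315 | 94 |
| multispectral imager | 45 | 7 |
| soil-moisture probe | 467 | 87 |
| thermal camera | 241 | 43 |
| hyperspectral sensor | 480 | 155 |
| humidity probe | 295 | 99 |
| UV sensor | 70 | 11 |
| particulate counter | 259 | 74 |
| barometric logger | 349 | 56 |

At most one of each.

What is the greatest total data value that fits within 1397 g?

The ratio ordering already packs tightly: LiDAR unit + multispectral imager + hyperspectral sensor + humidity probe + particulate counter, 1394 g, 429.

429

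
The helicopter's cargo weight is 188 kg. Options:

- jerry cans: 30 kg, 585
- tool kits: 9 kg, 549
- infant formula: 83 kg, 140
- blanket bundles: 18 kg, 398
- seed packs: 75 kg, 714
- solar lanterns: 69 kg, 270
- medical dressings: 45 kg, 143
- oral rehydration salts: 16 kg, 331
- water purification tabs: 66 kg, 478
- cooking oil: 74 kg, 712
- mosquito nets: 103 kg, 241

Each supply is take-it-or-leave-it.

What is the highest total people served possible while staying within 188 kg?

2577

The ratio heuristic lands on jerry cans + tool kits + blanket bundles + oral rehydration salts + cooking oil (2575) but leaves 41 kg idle.
Dropping cooking oil frees 74 kg; slotting in seed packs (75 kg) lifts the total to 2577 at 148 kg.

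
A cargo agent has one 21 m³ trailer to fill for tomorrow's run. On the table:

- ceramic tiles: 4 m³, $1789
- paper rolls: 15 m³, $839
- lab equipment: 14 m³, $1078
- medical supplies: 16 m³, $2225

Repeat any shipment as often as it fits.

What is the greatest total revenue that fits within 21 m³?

8945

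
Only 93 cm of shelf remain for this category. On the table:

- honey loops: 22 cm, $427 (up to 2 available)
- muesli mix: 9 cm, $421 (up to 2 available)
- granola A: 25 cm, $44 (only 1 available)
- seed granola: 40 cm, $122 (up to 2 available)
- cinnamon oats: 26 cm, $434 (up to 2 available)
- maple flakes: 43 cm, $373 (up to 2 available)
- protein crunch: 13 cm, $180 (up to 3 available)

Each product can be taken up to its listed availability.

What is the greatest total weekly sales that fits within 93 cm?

2137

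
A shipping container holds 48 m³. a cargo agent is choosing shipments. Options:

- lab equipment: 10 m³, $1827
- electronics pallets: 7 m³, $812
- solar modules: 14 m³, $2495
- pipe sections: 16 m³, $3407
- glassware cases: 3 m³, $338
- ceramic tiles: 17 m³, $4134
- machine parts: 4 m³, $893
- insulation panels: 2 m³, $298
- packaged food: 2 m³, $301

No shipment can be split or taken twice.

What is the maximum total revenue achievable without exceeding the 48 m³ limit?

Best packing: lab equipment + pipe sections + ceramic tiles + machine parts — 47 m³, 10261 total.

10261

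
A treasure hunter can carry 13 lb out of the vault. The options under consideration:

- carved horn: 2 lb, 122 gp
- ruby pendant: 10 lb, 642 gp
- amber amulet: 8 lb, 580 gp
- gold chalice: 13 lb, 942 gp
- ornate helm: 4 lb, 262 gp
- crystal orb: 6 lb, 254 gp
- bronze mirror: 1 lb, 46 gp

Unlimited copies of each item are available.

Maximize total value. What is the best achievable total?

Ranking by ratio (value/lb): amber amulet 72.50, gold chalice 72.46, ornate helm 65.50, ruby pendant 64.20.
A density-first pass picks amber amulet + ornate helm + bronze mirror — 888 at 13 lb.
Dropping amber amulet and ornate helm and bronze mirror frees 13 lb; slotting in gold chalice (13 lb) lifts the total to 942 at 13 lb.
That's the maximum — no swap from here does better than 942.

942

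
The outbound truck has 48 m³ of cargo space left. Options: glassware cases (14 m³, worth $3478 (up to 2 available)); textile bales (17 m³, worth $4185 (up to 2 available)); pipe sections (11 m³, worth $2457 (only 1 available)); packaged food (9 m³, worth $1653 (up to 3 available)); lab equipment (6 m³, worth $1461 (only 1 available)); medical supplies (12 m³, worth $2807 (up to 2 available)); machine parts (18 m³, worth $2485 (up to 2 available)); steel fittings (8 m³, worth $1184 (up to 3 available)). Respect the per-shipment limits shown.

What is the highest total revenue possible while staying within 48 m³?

11848

Density check — glassware cases 248.43, textile bales 246.18, lab equipment 243.50, medical supplies 233.92 are the best per m³.
Taking the top-ratio shipments first gives 2×glassware cases + textile bales for 11141 (45 m³).
The 14 m³ tied up in glassware cases is better spent on textile bales — total rises to 11848 (48 m³).
No other feasible combination exceeds 11848.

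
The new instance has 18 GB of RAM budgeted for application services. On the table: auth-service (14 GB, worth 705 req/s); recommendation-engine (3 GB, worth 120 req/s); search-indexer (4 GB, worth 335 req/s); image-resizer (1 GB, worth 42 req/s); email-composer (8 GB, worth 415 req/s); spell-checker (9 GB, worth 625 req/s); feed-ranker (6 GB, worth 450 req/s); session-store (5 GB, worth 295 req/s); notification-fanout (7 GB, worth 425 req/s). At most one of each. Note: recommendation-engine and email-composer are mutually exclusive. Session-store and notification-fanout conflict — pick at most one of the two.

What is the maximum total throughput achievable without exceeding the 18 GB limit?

Ranking by ratio (throughput/GB): search-indexer 83.75, feed-ranker 75.00, spell-checker 69.44, notification-fanout 60.71.
A density-first pass picks search-indexer + image-resizer + feed-ranker + notification-fanout — 1252 at 18 GB.
Reworking the packing: search-indexer + spell-checker + session-store uses 18 GB and improves the total to 1255.
No other feasible combination exceeds 1255.

1255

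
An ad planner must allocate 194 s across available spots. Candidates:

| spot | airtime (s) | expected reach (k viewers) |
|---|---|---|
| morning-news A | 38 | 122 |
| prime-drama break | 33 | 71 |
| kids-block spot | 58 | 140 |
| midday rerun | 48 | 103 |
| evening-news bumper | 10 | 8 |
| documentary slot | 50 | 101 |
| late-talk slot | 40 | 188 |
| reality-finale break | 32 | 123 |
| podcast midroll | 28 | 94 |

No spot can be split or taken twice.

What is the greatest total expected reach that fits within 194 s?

630

Filling by ratio: morning-news A + prime-drama break + evening-news bumper + late-talk slot + reality-finale break + podcast midroll for 606, with 13 s left unused.
Replace prime-drama break and evening-news bumper with midday rerun: the trade gains 24 net, giving 630 at 186 s.
The closest alternative, morning-news A + documentary slot + late-talk slot + reality-finale break + podcast midroll, reaches only 628.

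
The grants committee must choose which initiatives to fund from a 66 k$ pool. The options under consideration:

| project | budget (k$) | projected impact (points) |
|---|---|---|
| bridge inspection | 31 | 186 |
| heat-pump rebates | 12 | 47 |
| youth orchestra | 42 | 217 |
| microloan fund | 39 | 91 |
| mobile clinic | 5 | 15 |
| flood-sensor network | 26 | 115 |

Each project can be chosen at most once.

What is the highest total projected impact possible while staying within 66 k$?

Taking bridge inspection + mobile clinic + flood-sensor network: 62 k$ used, 316 in projected impact.
The closest alternative, bridge inspection + flood-sensor network, reaches only 301.

316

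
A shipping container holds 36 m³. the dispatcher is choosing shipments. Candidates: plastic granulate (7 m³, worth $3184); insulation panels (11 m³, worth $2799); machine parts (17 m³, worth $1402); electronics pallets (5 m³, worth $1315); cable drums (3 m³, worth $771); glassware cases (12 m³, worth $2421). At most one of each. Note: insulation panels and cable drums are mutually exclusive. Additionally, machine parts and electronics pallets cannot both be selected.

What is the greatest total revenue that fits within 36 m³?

9719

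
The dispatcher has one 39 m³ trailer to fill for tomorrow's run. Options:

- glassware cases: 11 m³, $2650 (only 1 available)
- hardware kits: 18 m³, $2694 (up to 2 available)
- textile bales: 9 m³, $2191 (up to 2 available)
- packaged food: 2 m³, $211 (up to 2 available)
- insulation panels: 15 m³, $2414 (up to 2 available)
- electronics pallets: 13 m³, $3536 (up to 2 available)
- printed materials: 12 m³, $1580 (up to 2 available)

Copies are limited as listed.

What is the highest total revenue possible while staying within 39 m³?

9933

By revenue per m³: electronics pallets 272.00, textile bales 243.44, glassware cases 240.91 lead.
Greedy by ratio would take textile bales + 2×packaged food + 2×electronics pallets: 39 m³ used, total 9685.
The 11 m³ tied up in textile bales and packaged food is better spent on glassware cases — total rises to 9933 (39 m³).
No other feasible combination exceeds 9933.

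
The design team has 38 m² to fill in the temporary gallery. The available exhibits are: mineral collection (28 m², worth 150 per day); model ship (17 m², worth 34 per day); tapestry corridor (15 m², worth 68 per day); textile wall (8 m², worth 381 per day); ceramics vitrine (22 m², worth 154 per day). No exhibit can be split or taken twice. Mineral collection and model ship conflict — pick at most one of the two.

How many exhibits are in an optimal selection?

Optimal total is 535.
textile wall + ceramics vitrine hits 535 at 30 m².
All optima have 2 exhibits.

2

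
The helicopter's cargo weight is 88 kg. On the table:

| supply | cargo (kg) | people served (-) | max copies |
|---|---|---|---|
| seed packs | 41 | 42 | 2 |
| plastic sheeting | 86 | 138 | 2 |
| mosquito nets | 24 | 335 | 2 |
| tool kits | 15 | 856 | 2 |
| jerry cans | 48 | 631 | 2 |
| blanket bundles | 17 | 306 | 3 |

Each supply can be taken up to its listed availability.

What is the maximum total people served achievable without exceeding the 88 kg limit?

Filling by ratio: 2×tool kits + 3×blanket bundles for 2630, with 7 kg left unused.
Replace blanket bundles with mosquito nets: the trade gains 29 net, giving 2659 at 88 kg.
Every other selection either busts 88 kg or exceeds an availability limit or fails to beat 2659.

2659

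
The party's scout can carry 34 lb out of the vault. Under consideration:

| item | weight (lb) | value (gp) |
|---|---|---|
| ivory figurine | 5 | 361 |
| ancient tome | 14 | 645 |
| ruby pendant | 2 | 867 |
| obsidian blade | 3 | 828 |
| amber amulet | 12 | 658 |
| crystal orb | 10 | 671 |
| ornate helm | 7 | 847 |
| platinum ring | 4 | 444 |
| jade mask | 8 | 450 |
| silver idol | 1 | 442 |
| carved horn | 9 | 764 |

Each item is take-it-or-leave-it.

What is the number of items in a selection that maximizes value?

7

The maximum value within 34 lb is 4642.
ruby pendant + obsidian blade + ornate helm + platinum ring + jade mask + silver idol + carved horn hits 4642 at 34 lb.
All optima have 7 items.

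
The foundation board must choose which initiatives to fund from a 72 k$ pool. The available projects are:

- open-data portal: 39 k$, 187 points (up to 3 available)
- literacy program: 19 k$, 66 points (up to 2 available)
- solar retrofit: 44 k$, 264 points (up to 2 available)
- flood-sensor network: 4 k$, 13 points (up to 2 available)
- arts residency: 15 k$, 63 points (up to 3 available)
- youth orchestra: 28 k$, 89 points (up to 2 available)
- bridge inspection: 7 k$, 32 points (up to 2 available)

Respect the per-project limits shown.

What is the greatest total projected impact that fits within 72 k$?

372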